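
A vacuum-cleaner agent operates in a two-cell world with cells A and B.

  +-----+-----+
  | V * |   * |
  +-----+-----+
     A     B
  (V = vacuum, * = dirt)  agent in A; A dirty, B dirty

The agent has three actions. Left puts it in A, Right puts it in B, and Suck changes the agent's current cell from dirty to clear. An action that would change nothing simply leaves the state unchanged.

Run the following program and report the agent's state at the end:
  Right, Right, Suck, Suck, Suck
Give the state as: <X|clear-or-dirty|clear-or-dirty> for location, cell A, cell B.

<B|dirty|clear>

t=1 Right ⇒ <B|dirty|dirty>
t=2 Right ⇒ <B|dirty|dirty>
t=3 Suck ⇒ <B|dirty|clear>
t=4 Suck ⇒ <B|dirty|clear>
t=5 Suck ⇒ <B|dirty|clear>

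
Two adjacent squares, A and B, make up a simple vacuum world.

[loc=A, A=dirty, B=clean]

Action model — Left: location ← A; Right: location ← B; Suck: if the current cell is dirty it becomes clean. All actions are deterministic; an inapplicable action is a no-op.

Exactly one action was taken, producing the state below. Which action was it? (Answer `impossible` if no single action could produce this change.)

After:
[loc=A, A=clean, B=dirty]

try  Left: in A — A dirty, B clean
try Right: in B — A dirty, B clean
try  Suck: in A — A clean, B clean
no single action produces the after-state

impossible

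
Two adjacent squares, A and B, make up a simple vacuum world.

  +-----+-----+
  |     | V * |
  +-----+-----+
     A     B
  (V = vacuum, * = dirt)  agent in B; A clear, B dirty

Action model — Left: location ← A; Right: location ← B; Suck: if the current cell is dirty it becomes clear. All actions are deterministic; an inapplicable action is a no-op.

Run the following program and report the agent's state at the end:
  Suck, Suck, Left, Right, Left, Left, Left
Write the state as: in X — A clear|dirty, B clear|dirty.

in A — A clear, B clear

Suck (#1): in B — A clear, B clear
Suck (#2): in B — A clear, B clear
Left (#3): in A — A clear, B clear
Right (#4): in B — A clear, B clear
Left (#5): in A — A clear, B clear
Left (#6): in A — A clear, B clear
Left (#7): in A — A clear, B clear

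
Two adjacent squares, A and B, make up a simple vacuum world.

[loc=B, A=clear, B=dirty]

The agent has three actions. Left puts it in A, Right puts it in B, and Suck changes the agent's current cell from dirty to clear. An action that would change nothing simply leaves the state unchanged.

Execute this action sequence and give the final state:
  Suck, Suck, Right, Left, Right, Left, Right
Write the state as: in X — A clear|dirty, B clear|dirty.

1. Suck → in B — A clear, B clear
2. Suck → in B — A clear, B clear
3. Right → in B — A clear, B clear
4. Left → in A — A clear, B clear
5. Right → in B — A clear, B clear
6. Left → in A — A clear, B clear
7. Right → in B — A clear, B clear

in B — A clear, B clear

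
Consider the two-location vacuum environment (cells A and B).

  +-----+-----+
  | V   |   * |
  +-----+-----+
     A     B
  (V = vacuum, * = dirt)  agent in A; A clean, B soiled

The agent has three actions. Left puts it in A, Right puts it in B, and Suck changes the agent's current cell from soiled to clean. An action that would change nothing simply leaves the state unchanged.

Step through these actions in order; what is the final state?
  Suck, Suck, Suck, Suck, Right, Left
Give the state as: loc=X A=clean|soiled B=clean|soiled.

[1] after Suck: loc=A A=clean B=soiled
[2] after Suck: loc=A A=clean B=soiled
[3] after Suck: loc=A A=clean B=soiled
[4] after Suck: loc=A A=clean B=soiled
[5] after Right: loc=B A=clean B=soiled
[6] after Left: loc=A A=clean B=soiled

loc=A A=clean B=soiled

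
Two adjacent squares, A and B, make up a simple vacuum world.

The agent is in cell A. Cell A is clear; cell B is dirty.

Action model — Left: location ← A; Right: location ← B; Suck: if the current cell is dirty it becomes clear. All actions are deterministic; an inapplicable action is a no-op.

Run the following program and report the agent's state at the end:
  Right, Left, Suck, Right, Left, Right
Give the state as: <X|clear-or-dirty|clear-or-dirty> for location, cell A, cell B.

<B|clear|dirty>

Right (#1): <B|clear|dirty>
Left (#2): <A|clear|dirty>
Suck (#3): <A|clear|dirty>
Right (#4): <B|clear|dirty>
Left (#5): <A|clear|dirty>
Right (#6): <B|clear|dirty>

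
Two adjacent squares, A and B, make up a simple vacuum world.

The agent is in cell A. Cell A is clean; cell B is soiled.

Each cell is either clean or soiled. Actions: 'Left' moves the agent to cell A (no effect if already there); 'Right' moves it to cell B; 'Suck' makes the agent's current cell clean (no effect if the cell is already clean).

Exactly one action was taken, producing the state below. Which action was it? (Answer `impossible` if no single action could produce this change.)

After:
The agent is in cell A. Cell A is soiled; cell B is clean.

impossible

try  Left: loc=A A=clean B=soiled
try Right: loc=B A=clean B=soiled
try  Suck: loc=A A=clean B=soiled
no single action produces the after-state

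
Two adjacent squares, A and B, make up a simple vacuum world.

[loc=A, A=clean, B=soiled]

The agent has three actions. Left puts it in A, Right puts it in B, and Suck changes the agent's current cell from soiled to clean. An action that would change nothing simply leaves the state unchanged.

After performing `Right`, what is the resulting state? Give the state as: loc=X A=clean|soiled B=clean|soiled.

start: loc=A A=clean B=soiled
Right (#1): loc=B A=clean B=soiled

loc=B A=clean B=soiled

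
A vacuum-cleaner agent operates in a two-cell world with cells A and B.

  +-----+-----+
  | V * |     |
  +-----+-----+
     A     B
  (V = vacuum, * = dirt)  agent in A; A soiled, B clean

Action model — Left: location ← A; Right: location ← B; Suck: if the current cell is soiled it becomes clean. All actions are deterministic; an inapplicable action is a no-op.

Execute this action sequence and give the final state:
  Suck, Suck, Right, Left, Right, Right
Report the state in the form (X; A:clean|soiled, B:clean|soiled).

(B; A:clean, B:clean)

1) do Suck; now (A; A:clean, B:clean)
2) do Suck; now (A; A:clean, B:clean)
3) do Right; now (B; A:clean, B:clean)
4) do Left; now (A; A:clean, B:clean)
5) do Right; now (B; A:clean, B:clean)
6) do Right; now (B; A:clean, B:clean)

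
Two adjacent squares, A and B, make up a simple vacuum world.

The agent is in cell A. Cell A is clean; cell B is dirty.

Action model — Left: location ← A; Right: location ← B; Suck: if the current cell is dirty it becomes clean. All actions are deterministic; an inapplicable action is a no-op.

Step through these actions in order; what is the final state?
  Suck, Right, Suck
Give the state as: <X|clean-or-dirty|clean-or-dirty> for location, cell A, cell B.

<B|clean|clean>

1. Suck → <A|clean|dirty>
2. Right → <B|clean|dirty>
3. Suck → <B|clean|clean>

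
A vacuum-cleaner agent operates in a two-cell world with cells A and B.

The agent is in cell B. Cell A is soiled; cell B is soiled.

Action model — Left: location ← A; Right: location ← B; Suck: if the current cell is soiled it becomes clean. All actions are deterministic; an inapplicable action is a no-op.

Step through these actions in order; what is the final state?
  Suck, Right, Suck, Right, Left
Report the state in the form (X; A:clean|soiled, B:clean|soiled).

(A; A:soiled, B:clean)

step 1/5 (Suck): (B; A:soiled, B:clean)
step 2/5 (Right): (B; A:soiled, B:clean)
step 3/5 (Suck): (B; A:soiled, B:clean)
step 4/5 (Right): (B; A:soiled, B:clean)
step 5/5 (Left): (A; A:soiled, B:clean)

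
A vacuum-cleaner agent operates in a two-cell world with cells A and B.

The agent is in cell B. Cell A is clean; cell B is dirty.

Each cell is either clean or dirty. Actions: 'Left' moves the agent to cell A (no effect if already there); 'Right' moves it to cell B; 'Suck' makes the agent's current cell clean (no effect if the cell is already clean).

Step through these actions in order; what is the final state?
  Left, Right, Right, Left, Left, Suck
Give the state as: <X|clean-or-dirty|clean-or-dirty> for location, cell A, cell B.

1) do Left; now <A|clean|dirty>
2) do Right; now <B|clean|dirty>
3) do Right; now <B|clean|dirty>
4) do Left; now <A|clean|dirty>
5) do Left; now <A|clean|dirty>
6) do Suck; now <A|clean|dirty>

<A|clean|dirty>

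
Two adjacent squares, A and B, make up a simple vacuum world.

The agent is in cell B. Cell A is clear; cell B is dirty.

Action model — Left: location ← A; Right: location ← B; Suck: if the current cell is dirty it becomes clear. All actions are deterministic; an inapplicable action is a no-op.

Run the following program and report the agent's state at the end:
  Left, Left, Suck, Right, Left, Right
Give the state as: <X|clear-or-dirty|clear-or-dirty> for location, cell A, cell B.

step 1/6 (Left): <A|clear|dirty>
step 2/6 (Left): <A|clear|dirty>
step 3/6 (Suck): <A|clear|dirty>
step 4/6 (Right): <B|clear|dirty>
step 5/6 (Left): <A|clear|dirty>
step 6/6 (Right): <B|clear|dirty>

<B|clear|dirty>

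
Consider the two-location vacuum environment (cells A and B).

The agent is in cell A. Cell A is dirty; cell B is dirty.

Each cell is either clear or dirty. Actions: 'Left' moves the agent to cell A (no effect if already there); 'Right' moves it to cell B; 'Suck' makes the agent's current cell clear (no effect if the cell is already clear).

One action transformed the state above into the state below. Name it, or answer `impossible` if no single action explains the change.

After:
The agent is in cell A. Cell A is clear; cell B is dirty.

Suck

try  Left: (A; A:dirty, B:dirty)
try Right: (B; A:dirty, B:dirty)
try  Suck: (A; A:clear, B:dirty)  ← match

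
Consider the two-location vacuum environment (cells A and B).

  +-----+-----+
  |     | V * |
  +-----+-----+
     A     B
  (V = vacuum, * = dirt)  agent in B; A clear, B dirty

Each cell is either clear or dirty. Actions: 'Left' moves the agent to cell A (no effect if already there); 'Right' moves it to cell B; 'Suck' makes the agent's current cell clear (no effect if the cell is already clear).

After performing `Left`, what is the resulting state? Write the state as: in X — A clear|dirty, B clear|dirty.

in A — A clear, B dirty

start: in B — A clear, B dirty
t=1 Left ⇒ in A — A clear, B dirty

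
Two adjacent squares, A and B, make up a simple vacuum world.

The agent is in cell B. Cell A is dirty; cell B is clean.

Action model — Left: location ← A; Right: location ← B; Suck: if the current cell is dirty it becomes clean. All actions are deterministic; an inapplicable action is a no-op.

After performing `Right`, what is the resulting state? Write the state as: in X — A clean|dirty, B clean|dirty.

start: in B — A dirty, B clean
step 1/1 (Right): in B — A dirty, B clean

in B — A dirty, B clean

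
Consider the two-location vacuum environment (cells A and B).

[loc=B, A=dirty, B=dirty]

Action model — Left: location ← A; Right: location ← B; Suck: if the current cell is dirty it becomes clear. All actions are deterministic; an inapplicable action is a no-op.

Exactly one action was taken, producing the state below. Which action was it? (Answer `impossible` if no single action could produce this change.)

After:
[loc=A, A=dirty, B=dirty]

try  Left: <A|dirty|dirty>  ← match
try Right: <B|dirty|dirty>
try  Suck: <B|dirty|clear>

Left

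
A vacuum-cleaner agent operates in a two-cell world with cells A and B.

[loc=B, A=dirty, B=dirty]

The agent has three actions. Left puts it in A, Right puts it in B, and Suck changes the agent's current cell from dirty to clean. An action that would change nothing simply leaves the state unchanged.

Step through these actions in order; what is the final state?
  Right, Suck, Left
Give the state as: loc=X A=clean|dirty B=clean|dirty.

Right (#1): loc=B A=dirty B=dirty
Suck (#2): loc=B A=dirty B=clean
Left (#3): loc=A A=dirty B=clean

loc=A A=dirty B=clean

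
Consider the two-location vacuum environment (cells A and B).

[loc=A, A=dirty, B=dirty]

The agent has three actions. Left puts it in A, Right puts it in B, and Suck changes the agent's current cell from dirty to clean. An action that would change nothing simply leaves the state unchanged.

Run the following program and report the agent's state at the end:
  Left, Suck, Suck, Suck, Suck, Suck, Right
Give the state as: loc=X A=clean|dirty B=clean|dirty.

loc=B A=clean B=dirty

[1] after Left: loc=A A=dirty B=dirty
[2] after Suck: loc=A A=clean B=dirty
[3] after Suck: loc=A A=clean B=dirty
[4] after Suck: loc=A A=clean B=dirty
[5] after Suck: loc=A A=clean B=dirty
[6] after Suck: loc=A A=clean B=dirty
[7] after Right: loc=B A=clean B=dirty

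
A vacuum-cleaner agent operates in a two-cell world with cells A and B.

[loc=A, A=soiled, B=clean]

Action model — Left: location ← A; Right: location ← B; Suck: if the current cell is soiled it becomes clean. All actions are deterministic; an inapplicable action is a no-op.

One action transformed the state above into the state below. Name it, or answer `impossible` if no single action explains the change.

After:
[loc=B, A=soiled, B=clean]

Right

try  Left: (A; A:soiled, B:clean)
try Right: (B; A:soiled, B:clean)  ← match
try  Suck: (A; A:clean, B:clean)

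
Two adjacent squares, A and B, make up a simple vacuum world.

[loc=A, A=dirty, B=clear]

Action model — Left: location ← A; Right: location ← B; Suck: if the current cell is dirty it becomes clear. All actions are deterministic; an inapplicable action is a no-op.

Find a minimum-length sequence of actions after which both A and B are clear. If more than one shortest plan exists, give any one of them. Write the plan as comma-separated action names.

Suck

t=1 Suck ⇒ <A|clear|clear>
min 1: A is dirty, one Suck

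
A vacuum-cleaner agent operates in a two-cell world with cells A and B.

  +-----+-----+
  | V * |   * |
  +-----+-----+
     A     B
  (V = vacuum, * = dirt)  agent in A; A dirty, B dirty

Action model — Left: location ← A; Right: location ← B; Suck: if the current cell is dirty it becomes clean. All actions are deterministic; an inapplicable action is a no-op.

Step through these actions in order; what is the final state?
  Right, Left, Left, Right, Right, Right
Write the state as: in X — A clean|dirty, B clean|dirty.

t=1 Right ⇒ in B — A dirty, B dirty
t=2 Left ⇒ in A — A dirty, B dirty
t=3 Left ⇒ in A — A dirty, B dirty
t=4 Right ⇒ in B — A dirty, B dirty
t=5 Right ⇒ in B — A dirty, B dirty
t=6 Right ⇒ in B — A dirty, B dirty

in B — A dirty, B dirty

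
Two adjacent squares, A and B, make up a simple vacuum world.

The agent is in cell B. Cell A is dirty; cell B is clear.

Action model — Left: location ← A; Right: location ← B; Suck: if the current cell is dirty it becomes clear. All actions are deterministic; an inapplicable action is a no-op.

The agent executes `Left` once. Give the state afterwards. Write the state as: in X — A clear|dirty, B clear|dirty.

start: in B — A dirty, B clear
t=1 Left ⇒ in A — A dirty, B clear

in A — A dirty, B clear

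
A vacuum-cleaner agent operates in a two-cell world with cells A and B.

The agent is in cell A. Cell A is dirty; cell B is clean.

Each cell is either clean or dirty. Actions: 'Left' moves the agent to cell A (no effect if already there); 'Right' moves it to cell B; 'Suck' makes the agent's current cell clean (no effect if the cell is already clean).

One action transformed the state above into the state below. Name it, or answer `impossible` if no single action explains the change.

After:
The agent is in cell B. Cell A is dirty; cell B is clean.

try  Left: (A; A:dirty, B:clean)
try Right: (B; A:dirty, B:clean)  ← match
try  Suck: (A; A:clean, B:clean)

Right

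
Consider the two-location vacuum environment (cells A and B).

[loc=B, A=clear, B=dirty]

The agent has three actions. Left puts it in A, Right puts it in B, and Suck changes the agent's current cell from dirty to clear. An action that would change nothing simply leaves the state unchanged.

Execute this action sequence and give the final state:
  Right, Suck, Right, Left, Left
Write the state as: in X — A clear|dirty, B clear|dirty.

in A — A clear, B clear

step 1/5 (Right): in B — A clear, B dirty
step 2/5 (Suck): in B — A clear, B clear
step 3/5 (Right): in B — A clear, B clear
step 4/5 (Left): in A — A clear, B clear
step 5/5 (Left): in A — A clear, B clear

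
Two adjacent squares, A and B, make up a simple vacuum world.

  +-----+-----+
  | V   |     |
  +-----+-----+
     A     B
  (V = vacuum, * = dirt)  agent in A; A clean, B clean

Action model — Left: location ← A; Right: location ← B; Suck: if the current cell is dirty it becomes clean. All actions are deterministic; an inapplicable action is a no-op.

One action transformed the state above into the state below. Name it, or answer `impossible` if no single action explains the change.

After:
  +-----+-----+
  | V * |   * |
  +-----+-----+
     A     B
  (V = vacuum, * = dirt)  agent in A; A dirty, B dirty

impossible

try  Left: (A; A:clean, B:clean)
try Right: (B; A:clean, B:clean)
try  Suck: (A; A:clean, B:clean)
no single action produces the after-state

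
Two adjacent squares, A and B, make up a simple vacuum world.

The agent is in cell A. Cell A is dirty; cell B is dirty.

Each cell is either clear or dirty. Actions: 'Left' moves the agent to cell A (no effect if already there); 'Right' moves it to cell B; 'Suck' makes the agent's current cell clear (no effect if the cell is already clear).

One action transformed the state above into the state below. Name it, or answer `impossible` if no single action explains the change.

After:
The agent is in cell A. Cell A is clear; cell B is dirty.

try  Left: in A — A dirty, B dirty
try Right: in B — A dirty, B dirty
try  Suck: in A — A clear, B dirty  ← match

Suck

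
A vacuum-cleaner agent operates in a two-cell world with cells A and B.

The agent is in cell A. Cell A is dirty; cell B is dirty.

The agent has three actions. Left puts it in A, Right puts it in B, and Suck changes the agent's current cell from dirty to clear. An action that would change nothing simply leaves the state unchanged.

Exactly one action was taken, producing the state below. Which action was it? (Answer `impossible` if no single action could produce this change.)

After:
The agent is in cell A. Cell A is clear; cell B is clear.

impossible

try  Left: (A; A:dirty, B:dirty)
try Right: (B; A:dirty, B:dirty)
try  Suck: (A; A:clear, B:dirty)
no single action produces the after-state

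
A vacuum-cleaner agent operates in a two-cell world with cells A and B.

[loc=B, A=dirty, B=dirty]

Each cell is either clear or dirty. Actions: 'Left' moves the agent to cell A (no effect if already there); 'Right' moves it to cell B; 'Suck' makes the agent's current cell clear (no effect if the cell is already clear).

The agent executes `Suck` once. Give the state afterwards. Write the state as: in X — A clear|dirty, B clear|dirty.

start: in B — A dirty, B dirty
1. Suck → in B — A dirty, B clear

in B — A dirty, B clear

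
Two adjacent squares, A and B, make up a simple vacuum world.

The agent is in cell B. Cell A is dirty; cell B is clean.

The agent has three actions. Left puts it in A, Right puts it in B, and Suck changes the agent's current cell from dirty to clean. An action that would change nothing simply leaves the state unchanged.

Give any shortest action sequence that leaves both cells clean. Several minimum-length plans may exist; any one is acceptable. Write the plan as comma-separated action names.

t=1 Left ⇒ in A — A dirty, B clean
t=2 Suck ⇒ in A — A clean, B clean
min 2: go A then Suck

Left, Suck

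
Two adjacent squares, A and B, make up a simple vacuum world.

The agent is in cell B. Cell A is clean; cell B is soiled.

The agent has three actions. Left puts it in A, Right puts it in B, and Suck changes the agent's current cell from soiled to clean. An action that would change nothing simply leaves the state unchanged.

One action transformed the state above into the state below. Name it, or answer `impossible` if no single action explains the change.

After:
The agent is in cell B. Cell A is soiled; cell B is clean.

impossible

try  Left: (A; A:clean, B:soiled)
try Right: (B; A:clean, B:soiled)
try  Suck: (B; A:clean, B:clean)
no single action produces the after-state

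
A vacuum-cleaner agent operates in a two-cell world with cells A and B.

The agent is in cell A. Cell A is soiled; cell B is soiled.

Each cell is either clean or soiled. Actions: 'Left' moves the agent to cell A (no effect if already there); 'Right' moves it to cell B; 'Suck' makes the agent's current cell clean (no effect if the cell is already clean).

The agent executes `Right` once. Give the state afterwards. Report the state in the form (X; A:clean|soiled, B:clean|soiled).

start: (A; A:soiled, B:soiled)
t=1 Right ⇒ (B; A:soiled, B:soiled)

(B; A:soiled, B:soiled)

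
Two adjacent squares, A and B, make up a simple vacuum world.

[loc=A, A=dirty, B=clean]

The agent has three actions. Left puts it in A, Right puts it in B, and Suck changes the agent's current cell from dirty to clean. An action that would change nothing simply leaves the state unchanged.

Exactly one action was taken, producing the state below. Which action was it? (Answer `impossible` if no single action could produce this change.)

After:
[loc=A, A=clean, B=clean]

try  Left: loc=A A=dirty B=clean
try Right: loc=B A=dirty B=clean
try  Suck: loc=A A=clean B=clean  ← match

Suck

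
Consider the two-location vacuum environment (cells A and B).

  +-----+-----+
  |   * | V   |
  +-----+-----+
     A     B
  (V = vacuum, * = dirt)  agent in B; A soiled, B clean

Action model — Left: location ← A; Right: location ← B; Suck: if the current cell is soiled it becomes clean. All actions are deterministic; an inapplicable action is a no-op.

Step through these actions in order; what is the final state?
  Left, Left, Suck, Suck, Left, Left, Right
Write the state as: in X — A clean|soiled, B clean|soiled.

[1] after Left: in A — A soiled, B clean
[2] after Left: in A — A soiled, B clean
[3] after Suck: in A — A clean, B clean
[4] after Suck: in A — A clean, B clean
[5] after Left: in A — A clean, B clean
[6] after Left: in A — A clean, B clean
[7] after Right: in B — A clean, B clean

in B — A clean, B clean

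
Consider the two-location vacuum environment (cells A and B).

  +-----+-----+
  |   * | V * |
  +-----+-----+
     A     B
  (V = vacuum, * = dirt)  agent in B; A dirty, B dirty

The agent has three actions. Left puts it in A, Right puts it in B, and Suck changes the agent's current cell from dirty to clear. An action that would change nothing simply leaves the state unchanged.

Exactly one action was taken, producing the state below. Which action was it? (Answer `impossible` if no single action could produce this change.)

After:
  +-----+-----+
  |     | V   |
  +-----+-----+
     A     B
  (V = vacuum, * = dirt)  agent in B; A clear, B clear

impossible

try  Left: loc=A A=dirty B=dirty
try Right: loc=B A=dirty B=dirty
try  Suck: loc=B A=dirty B=clear
no single action produces the after-state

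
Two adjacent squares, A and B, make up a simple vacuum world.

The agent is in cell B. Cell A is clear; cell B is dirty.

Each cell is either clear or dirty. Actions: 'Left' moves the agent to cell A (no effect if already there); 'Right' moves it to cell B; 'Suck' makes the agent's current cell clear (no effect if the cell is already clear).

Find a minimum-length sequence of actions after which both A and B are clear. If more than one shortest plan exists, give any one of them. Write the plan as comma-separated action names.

t=1 Suck ⇒ <B|clear|clear>
min 1: B is dirty, one Suck

Suck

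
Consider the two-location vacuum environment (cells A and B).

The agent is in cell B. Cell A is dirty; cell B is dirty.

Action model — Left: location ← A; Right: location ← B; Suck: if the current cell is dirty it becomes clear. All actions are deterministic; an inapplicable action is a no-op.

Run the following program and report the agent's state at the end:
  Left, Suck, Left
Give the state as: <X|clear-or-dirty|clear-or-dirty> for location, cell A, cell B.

t=1 Left ⇒ <A|dirty|dirty>
t=2 Suck ⇒ <A|clear|dirty>
t=3 Left ⇒ <A|clear|dirty>

<A|clear|dirty>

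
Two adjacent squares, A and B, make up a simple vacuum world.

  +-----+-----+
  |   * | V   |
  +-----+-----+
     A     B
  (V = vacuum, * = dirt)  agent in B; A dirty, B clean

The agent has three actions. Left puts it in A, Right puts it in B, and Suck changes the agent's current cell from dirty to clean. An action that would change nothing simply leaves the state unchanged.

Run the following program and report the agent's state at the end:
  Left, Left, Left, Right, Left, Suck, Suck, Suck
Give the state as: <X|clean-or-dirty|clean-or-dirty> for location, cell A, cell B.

Left (#1): <A|dirty|clean>
Left (#2): <A|dirty|clean>
Left (#3): <A|dirty|clean>
Right (#4): <B|dirty|clean>
Left (#5): <A|dirty|clean>
Suck (#6): <A|clean|clean>
Suck (#7): <A|clean|clean>
Suck (#8): <A|clean|clean>

<A|clean|clean>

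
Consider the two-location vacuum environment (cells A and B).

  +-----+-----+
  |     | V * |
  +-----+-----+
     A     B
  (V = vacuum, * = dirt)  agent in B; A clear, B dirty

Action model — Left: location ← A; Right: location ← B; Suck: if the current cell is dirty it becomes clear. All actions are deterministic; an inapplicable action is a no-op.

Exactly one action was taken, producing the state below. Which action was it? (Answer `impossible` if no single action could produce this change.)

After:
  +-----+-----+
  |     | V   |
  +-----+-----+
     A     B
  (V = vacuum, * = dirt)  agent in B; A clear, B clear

try  Left: in A — A clear, B dirty
try Right: in B — A clear, B dirty
try  Suck: in B — A clear, B clear  ← match

Suck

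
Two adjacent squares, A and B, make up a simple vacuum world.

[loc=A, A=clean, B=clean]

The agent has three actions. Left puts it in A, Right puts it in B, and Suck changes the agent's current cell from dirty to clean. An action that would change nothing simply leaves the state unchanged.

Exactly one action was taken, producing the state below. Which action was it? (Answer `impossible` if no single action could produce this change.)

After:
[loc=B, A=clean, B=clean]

Right

try  Left: (A; A:clean, B:clean)
try Right: (B; A:clean, B:clean)  ← match
try  Suck: (A; A:clean, B:clean)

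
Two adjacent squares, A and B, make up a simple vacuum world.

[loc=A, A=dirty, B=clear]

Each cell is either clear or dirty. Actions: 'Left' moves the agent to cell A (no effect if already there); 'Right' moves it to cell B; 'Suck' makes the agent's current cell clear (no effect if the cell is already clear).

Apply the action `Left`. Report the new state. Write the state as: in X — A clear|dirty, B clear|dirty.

start: in A — A dirty, B clear
1) do Left; now in A — A dirty, B clear

in A — A dirty, B clear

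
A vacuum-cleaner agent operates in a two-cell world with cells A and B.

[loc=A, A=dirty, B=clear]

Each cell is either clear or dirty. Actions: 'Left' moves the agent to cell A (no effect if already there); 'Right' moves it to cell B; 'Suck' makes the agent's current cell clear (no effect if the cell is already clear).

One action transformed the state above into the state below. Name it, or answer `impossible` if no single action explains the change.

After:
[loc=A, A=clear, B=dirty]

try  Left: <A|dirty|clear>
try Right: <B|dirty|clear>
try  Suck: <A|clear|clear>
no single action produces the after-state

impossible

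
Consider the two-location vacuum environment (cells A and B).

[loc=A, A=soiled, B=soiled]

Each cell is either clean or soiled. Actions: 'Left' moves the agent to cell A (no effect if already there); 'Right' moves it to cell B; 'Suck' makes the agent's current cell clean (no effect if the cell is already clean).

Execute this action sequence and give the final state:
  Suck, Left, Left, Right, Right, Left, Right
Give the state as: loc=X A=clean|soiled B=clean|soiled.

[1] after Suck: loc=A A=clean B=soiled
[2] after Left: loc=A A=clean B=soiled
[3] after Left: loc=A A=clean B=soiled
[4] after Right: loc=B A=clean B=soiled
[5] after Right: loc=B A=clean B=soiled
[6] after Left: loc=A A=clean B=soiled
[7] after Right: loc=B A=clean B=soiled

loc=B A=clean B=soiled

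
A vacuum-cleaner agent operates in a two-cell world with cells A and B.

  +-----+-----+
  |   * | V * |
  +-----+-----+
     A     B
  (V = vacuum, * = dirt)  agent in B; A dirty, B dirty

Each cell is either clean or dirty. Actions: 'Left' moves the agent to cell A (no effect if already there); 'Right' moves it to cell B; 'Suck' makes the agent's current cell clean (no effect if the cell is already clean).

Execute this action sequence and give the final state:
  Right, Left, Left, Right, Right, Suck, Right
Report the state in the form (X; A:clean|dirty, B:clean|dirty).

1. Right → (B; A:dirty, B:dirty)
2. Left → (A; A:dirty, B:dirty)
3. Left → (A; A:dirty, B:dirty)
4. Right → (B; A:dirty, B:dirty)
5. Right → (B; A:dirty, B:dirty)
6. Suck → (B; A:dirty, B:clean)
7. Right → (B; A:dirty, B:clean)

(B; A:dirty, B:clean)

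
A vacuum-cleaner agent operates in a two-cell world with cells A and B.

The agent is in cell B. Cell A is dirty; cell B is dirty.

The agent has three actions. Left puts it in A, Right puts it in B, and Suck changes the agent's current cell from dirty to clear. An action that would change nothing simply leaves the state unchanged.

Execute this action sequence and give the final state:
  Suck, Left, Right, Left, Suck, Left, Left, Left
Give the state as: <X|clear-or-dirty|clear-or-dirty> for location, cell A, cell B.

t=1 Suck ⇒ <B|dirty|clear>
t=2 Left ⇒ <A|dirty|clear>
t=3 Right ⇒ <B|dirty|clear>
t=4 Left ⇒ <A|dirty|clear>
t=5 Suck ⇒ <A|clear|clear>
t=6 Left ⇒ <A|clear|clear>
t=7 Left ⇒ <A|clear|clear>
t=8 Left ⇒ <A|clear|clear>

<A|clear|clear>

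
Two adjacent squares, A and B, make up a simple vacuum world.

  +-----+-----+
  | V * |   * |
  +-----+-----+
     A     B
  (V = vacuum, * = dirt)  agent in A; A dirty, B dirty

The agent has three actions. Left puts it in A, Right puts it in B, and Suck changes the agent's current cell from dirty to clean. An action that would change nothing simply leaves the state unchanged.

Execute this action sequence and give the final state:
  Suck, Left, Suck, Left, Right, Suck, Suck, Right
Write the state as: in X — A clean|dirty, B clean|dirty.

in B — A clean, B clean

t=1 Suck ⇒ in A — A clean, B dirty
t=2 Left ⇒ in A — A clean, B dirty
t=3 Suck ⇒ in A — A clean, B dirty
t=4 Left ⇒ in A — A clean, B dirty
t=5 Right ⇒ in B — A clean, B dirty
t=6 Suck ⇒ in B — A clean, B clean
t=7 Suck ⇒ in B — A clean, B clean
t=8 Right ⇒ in B — A clean, B clean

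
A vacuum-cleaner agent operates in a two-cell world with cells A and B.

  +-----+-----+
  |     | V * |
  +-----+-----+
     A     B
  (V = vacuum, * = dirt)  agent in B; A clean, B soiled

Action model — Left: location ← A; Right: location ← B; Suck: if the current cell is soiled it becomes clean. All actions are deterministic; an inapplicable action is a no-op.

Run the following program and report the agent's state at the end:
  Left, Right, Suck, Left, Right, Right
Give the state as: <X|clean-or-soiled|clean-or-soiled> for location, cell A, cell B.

<B|clean|clean>

step 1/6 (Left): <A|clean|soiled>
step 2/6 (Right): <B|clean|soiled>
step 3/6 (Suck): <B|clean|clean>
step 4/6 (Left): <A|clean|clean>
step 5/6 (Right): <B|clean|clean>
step 6/6 (Right): <B|clean|clean>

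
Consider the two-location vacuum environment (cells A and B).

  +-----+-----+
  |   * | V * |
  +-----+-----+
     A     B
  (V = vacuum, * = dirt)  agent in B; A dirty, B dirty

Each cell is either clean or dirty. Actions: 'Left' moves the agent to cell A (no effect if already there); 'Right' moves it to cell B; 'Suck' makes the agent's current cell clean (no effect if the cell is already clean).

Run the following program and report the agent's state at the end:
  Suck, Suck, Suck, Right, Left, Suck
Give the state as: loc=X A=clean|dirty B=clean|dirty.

1. Suck → loc=B A=dirty B=clean
2. Suck → loc=B A=dirty B=clean
3. Suck → loc=B A=dirty B=clean
4. Right → loc=B A=dirty B=clean
5. Left → loc=A A=dirty B=clean
6. Suck → loc=A A=clean B=clean

loc=A A=clean B=clean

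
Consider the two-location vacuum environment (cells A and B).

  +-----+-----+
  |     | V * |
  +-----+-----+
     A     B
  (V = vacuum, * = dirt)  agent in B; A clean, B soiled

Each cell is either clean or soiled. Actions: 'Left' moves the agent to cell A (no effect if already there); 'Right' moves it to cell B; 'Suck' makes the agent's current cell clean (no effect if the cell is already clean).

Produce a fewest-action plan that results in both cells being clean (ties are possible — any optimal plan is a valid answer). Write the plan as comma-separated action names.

[1] after Suck: loc=B A=clean B=clean
min 1: B is soiled, one Suck

Suck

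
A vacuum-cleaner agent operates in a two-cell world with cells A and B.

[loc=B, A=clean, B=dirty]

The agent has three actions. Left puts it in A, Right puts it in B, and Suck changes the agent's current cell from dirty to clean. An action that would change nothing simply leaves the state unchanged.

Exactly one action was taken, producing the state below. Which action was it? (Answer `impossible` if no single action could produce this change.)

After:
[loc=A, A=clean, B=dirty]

try  Left: loc=A A=clean B=dirty  ← match
try Right: loc=B A=clean B=dirty
try  Suck: loc=B A=clean B=clean

Left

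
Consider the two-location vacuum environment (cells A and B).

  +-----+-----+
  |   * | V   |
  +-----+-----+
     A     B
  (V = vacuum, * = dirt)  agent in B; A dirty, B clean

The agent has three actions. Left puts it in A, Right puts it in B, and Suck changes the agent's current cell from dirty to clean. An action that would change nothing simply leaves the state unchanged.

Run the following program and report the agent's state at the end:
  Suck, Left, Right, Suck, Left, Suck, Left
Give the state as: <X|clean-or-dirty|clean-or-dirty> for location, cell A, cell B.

<A|clean|clean>

1. Suck → <B|dirty|clean>
2. Left → <A|dirty|clean>
3. Right → <B|dirty|clean>
4. Suck → <B|dirty|clean>
5. Left → <A|dirty|clean>
6. Suck → <A|clean|clean>
7. Left → <A|clean|clean>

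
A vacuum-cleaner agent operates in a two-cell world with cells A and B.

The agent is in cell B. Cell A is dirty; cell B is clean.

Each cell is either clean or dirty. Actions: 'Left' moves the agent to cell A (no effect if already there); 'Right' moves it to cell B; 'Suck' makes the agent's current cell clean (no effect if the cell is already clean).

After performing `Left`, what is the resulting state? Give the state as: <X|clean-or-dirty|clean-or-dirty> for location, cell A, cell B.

<A|dirty|clean>

start: <B|dirty|clean>
[1] after Left: <A|dirty|clean>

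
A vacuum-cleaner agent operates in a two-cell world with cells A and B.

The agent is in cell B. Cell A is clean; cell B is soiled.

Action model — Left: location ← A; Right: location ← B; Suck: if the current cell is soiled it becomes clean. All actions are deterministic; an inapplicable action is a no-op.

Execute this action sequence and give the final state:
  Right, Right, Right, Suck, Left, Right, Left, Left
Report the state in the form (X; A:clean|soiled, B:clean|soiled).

[1] after Right: (B; A:clean, B:soiled)
[2] after Right: (B; A:clean, B:soiled)
[3] after Right: (B; A:clean, B:soiled)
[4] after Suck: (B; A:clean, B:clean)
[5] after Left: (A; A:clean, B:clean)
[6] after Right: (B; A:clean, B:clean)
[7] after Left: (A; A:clean, B:clean)
[8] after Left: (A; A:clean, B:clean)

(A; A:clean, B:clean)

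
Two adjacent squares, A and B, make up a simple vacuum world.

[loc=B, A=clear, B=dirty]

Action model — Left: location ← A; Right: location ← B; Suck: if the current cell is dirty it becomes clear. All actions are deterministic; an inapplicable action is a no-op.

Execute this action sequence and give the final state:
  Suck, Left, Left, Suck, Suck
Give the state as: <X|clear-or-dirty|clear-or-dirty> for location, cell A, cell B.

<A|clear|clear>

t=1 Suck ⇒ <B|clear|clear>
t=2 Left ⇒ <A|clear|clear>
t=3 Left ⇒ <A|clear|clear>
t=4 Suck ⇒ <A|clear|clear>
t=5 Suck ⇒ <A|clear|clear>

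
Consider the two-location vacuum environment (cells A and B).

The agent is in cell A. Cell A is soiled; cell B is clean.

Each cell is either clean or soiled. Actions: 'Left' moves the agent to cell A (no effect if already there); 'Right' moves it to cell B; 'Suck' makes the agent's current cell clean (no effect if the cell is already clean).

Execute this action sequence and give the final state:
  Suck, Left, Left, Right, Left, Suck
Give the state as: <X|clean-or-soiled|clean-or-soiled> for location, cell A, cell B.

step 1/6 (Suck): <A|clean|clean>
step 2/6 (Left): <A|clean|clean>
step 3/6 (Left): <A|clean|clean>
step 4/6 (Right): <B|clean|clean>
step 5/6 (Left): <A|clean|clean>
step 6/6 (Suck): <A|clean|clean>

<A|clean|clean>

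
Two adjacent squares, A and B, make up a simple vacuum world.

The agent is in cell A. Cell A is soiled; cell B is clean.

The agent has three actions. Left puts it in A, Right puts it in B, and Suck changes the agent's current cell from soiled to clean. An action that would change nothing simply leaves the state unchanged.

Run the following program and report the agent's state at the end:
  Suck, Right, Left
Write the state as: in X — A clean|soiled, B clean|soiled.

Suck (#1): in A — A clean, B clean
Right (#2): in B — A clean, B clean
Left (#3): in A — A clean, B clean

in A — A clean, B clean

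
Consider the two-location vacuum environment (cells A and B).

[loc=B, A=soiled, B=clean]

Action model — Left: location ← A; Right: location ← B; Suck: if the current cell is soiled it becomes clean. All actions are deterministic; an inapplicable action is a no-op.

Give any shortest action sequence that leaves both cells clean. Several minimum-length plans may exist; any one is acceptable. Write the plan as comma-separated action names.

1) do Left; now (A; A:soiled, B:clean)
2) do Suck; now (A; A:clean, B:clean)
min 2: go A then Suck

Left, Suck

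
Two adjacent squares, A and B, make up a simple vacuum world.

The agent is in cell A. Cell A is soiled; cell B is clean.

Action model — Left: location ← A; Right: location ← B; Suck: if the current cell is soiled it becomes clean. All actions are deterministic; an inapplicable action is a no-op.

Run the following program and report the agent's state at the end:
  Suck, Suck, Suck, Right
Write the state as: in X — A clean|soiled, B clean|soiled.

in B — A clean, B clean

step 1/4 (Suck): in A — A clean, B clean
step 2/4 (Suck): in A — A clean, B clean
step 3/4 (Suck): in A — A clean, B clean
step 4/4 (Right): in B — A clean, B clean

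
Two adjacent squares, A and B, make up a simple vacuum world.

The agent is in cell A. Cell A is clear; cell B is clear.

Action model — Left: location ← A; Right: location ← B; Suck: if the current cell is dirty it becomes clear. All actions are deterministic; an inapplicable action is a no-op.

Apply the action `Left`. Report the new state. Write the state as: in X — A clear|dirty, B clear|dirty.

in A — A clear, B clear

start: in A — A clear, B clear
step 1/1 (Left): in A — A clear, B clear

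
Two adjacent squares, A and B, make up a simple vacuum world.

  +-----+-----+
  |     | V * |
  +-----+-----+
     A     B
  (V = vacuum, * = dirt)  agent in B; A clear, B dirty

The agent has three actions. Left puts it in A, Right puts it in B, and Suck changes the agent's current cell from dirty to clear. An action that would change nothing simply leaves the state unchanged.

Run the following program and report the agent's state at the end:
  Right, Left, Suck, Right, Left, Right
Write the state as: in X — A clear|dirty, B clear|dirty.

in B — A clear, B dirty

Right (#1): in B — A clear, B dirty
Left (#2): in A — A clear, B dirty
Suck (#3): in A — A clear, B dirty
Right (#4): in B — A clear, B dirty
Left (#5): in A — A clear, B dirty
Right (#6): in B — A clear, B dirty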